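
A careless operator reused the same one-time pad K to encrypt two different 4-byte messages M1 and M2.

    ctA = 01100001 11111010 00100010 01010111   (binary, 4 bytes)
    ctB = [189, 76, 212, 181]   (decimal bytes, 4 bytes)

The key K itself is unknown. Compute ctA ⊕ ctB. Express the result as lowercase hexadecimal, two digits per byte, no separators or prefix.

ctA ⊕ ctB = (M1 ⊕ K) ⊕ (M2 ⊕ K) = M1 ⊕ M2 — the shared key cancels under XOR.
61 XOR bd = dc
fa XOR 4c = b6
22 XOR d4 = f6
57 XOR b5 = e2

dcb6f6e2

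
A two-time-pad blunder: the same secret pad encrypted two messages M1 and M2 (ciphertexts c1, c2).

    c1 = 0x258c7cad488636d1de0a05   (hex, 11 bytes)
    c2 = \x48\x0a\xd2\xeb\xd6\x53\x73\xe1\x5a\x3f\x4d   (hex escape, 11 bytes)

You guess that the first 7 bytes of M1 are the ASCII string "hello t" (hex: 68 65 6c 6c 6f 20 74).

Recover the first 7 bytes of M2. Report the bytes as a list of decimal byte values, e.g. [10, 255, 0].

[5, 227, 194, 42, 241, 245, 49]

First, c1 ⊕ c2 = (M1 ⊕ K) ⊕ (M2 ⊕ K) = M1 ⊕ M2, so the key drops out. Then M2 = (M1 ⊕ M2) ⊕ M1 over the first 7 bytes.
byte 0: (25 XOR 48) XOR 68 = 6d XOR 68 = 05
byte 1: (8c XOR 0a) XOR 65 = 86 XOR 65 = e3
byte 2: (7c XOR d2) XOR 6c = ae XOR 6c = c2
byte 3: (ad XOR eb) XOR 6c = 46 XOR 6c = 2a
byte 4: (48 XOR d6) XOR 6f = 9e XOR 6f = f1
byte 5: (86 XOR 53) XOR 20 = d5 XOR 20 = f5
byte 6: (36 XOR 73) XOR 74 = 45 XOR 74 = 31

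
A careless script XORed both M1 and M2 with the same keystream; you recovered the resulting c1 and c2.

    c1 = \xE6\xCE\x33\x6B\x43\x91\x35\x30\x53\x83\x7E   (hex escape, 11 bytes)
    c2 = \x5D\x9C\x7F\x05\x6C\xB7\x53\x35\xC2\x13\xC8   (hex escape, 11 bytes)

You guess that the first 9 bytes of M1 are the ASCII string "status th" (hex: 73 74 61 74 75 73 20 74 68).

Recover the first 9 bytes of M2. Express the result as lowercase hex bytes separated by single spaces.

c8 26 2d 1a 5a 55 46 71 f9

First, c1 ⊕ c2 = (M1 ⊕ K) ⊕ (M2 ⊕ K) = M1 ⊕ M2, so the key drops out. Then M2 = (M1 ⊕ M2) ⊕ M1 over the first 9 bytes.
byte 0: (e6 xor 5d) xor 73 = bb xor 73 = c8
byte 1: (ce xor 9c) xor 74 = 52 xor 74 = 26
byte 2: (33 xor 7f) xor 61 = 4c xor 61 = 2d
byte 3: (6b xor 05) xor 74 = 6e xor 74 = 1a
byte 4: (43 xor 6c) xor 75 = 2f xor 75 = 5a
byte 5: (91 xor b7) xor 73 = 26 xor 73 = 55
byte 6: (35 xor 53) xor 20 = 66 xor 20 = 46
byte 7: (30 xor 35) xor 74 = 05 xor 74 = 71
byte 8: (53 xor c2) xor 68 = 91 xor 68 = f9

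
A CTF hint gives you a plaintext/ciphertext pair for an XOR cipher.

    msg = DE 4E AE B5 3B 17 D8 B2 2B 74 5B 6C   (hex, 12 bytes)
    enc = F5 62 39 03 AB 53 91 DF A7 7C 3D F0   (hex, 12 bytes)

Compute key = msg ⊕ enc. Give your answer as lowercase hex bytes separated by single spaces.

Since enc = msg ⊕ key, XORing both sides with msg gives key = msg ⊕ enc.
de ^ f5 = 2b
4e ^ 62 = 2c
ae ^ 39 = 97
b5 ^ 03 = b6
3b ^ ab = 90
17 ^ 53 = 44
d8 ^ 91 = 49
b2 ^ df = 6d
2b ^ a7 = 8c
74 ^ 7c = 08
5b ^ 3d = 66
6c ^ f0 = 9c

2b 2c 97 b6 90 44 49 6d 8c 08 66 9c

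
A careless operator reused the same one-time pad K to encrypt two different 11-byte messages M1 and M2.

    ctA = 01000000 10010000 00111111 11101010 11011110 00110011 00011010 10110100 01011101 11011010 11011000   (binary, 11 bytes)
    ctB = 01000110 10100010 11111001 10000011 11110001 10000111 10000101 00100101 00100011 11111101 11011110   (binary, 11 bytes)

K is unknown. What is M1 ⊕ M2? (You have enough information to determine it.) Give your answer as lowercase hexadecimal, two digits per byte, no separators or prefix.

0632c6692fb49f917e2706

ctA ⊕ ctB = (M1 ⊕ K) ⊕ (M2 ⊕ K) = M1 ⊕ M2 — the shared key cancels under XOR.
40 ^ 46 = 06
90 ^ a2 = 32
3f ^ f9 = c6
ea ^ 83 = 69
de ^ f1 = 2f
33 ^ 87 = b4
1a ^ 85 = 9f
b4 ^ 25 = 91
5d ^ 23 = 7e
da ^ fd = 27
d8 ^ de = 06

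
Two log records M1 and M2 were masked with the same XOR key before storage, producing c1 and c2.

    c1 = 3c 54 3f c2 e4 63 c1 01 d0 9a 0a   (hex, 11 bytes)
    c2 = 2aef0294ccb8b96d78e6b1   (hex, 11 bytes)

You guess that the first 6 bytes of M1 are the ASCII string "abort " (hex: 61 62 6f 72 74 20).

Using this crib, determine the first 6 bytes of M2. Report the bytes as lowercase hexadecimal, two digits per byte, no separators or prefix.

First, c1 ⊕ c2 = (M1 ⊕ K) ⊕ (M2 ⊕ K) = M1 ⊕ M2, so the key drops out. Then M2 = (M1 ⊕ M2) ⊕ M1 over the first 6 bytes.
byte 0: (3c xor 2a) xor 61 = 16 xor 61 = 77
byte 1: (54 xor ef) xor 62 = bb xor 62 = d9
byte 2: (3f xor 02) xor 6f = 3d xor 6f = 52
byte 3: (c2 xor 94) xor 72 = 56 xor 72 = 24
byte 4: (e4 xor cc) xor 74 = 28 xor 74 = 5c
byte 5: (63 xor b8) xor 20 = db xor 20 = fb

77d952245cfb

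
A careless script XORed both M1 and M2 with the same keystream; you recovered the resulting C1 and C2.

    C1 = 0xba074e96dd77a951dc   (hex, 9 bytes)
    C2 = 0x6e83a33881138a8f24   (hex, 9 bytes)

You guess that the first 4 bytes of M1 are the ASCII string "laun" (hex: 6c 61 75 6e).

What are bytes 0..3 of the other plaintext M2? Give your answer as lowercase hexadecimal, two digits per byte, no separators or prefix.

b8e598c0

First, C1 ⊕ C2 = (M1 ⊕ K) ⊕ (M2 ⊕ K) = M1 ⊕ M2, so the key drops out. Then M2 = (M1 ⊕ M2) ⊕ M1 over the first 4 bytes.
byte 0: (ba xor 6e) xor 6c = d4 xor 6c = b8
byte 1: (07 xor 83) xor 61 = 84 xor 61 = e5
byte 2: (4e xor a3) xor 75 = ed xor 75 = 98
byte 3: (96 xor 38) xor 6e = ae xor 6e = c0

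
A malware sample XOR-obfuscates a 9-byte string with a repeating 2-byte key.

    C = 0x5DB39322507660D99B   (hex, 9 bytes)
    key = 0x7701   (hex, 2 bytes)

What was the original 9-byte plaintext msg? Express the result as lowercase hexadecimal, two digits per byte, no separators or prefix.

The 2-byte key repeats, so the effective keystream is 77 01 77 01 77 01 77 01 77.
byte 0: 5d xor 77 = 2a
byte 1: b3 xor 01 = b2
byte 2: 93 xor 77 = e4
byte 3: 22 xor 01 = 23
byte 4: 50 xor 77 = 27
byte 5: 76 xor 01 = 77
byte 6: 60 xor 77 = 17
byte 7: d9 xor 01 = d8
byte 8: 9b xor 77 = ec

2ab2e423277717d8ec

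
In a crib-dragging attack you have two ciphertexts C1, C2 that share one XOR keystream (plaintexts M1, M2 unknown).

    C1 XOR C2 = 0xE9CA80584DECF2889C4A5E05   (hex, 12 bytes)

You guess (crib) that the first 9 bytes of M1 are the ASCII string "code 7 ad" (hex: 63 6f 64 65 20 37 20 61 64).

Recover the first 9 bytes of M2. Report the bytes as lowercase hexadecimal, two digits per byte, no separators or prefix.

Since C1 ⊕ C2 = M1 ⊕ M2, XORing with the guessed M1 bytes yields the corresponding M2 bytes: M2 = (C1 ⊕ C2) ⊕ M1.
11101001 XOR 01100011 = 10001010
11001010 XOR 01101111 = 10100101
10000000 XOR 01100100 = 11100100
01011000 XOR 01100101 = 00111101
01001101 XOR 00100000 = 01101101
11101100 XOR 00110111 = 11011011
11110010 XOR 00100000 = 11010010
10001000 XOR 01100001 = 11101001
10011100 XOR 01100100 = 11111000

8aa5e43d6ddbd2e9f8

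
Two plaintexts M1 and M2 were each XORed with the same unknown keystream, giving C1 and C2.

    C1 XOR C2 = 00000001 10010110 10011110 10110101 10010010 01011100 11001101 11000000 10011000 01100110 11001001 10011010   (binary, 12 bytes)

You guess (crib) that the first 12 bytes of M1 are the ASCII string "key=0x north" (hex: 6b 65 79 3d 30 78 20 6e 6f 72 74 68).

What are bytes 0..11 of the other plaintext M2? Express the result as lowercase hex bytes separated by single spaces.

6a f3 e7 88 a2 24 ed ae f7 14 bd f2

Since C1 ⊕ C2 = M1 ⊕ M2, XORing with the guessed M1 bytes yields the corresponding M2 bytes: M2 = (C1 ⊕ C2) ⊕ M1.
  1 XOR 107 = 106
150 XOR 101 = 243
158 XOR 121 = 231
181 XOR  61 = 136
146 XOR  48 = 162
 92 XOR 120 =  36
205 XOR  32 = 237
192 XOR 110 = 174
152 XOR 111 = 247
102 XOR 114 =  20
201 XOR 116 = 189
154 XOR 104 = 242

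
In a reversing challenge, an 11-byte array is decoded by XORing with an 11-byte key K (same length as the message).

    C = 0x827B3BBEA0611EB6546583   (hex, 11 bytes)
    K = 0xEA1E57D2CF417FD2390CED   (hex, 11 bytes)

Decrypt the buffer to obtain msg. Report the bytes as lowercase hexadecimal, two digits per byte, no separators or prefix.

byte 0: 82 ^ ea = 68
byte 1: 7b ^ 1e = 65
byte 2: 3b ^ 57 = 6c
byte 3: be ^ d2 = 6c
byte 4: a0 ^ cf = 6f
byte 5: 61 ^ 41 = 20
byte 6: 1e ^ 7f = 61
byte 7: b6 ^ d2 = 64
byte 8: 54 ^ 39 = 6d
byte 9: 65 ^ 0c = 69
byte 10: 83 ^ ed = 6e

68656c6c6f2061646d696e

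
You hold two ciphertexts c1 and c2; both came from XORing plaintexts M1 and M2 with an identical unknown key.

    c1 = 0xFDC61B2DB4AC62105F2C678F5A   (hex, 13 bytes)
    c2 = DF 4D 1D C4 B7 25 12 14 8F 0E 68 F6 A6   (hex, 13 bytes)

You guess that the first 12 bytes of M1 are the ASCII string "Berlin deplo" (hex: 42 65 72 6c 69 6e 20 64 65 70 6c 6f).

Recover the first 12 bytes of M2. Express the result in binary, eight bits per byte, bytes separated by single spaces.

First, c1 ⊕ c2 = (M1 ⊕ K) ⊕ (M2 ⊕ K) = M1 ⊕ M2, so the key drops out. Then M2 = (M1 ⊕ M2) ⊕ M1 over the first 12 bytes.
byte 0: (fd ⊕ df) ⊕ 42 = 22 ⊕ 42 = 60
byte 1: (c6 ⊕ 4d) ⊕ 65 = 8b ⊕ 65 = ee
byte 2: (1b ⊕ 1d) ⊕ 72 = 06 ⊕ 72 = 74
byte 3: (2d ⊕ c4) ⊕ 6c = e9 ⊕ 6c = 85
byte 4: (b4 ⊕ b7) ⊕ 69 = 03 ⊕ 69 = 6a
byte 5: (ac ⊕ 25) ⊕ 6e = 89 ⊕ 6e = e7
byte 6: (62 ⊕ 12) ⊕ 20 = 70 ⊕ 20 = 50
byte 7: (10 ⊕ 14) ⊕ 64 = 04 ⊕ 64 = 60
byte 8: (5f ⊕ 8f) ⊕ 65 = d0 ⊕ 65 = b5
byte 9: (2c ⊕ 0e) ⊕ 70 = 22 ⊕ 70 = 52
byte 10: (67 ⊕ 68) ⊕ 6c = 0f ⊕ 6c = 63
byte 11: (8f ⊕ f6) ⊕ 6f = 79 ⊕ 6f = 16

01100000 11101110 01110100 10000101 01101010 11100111 01010000 01100000 10110101 01010010 01100011 00010110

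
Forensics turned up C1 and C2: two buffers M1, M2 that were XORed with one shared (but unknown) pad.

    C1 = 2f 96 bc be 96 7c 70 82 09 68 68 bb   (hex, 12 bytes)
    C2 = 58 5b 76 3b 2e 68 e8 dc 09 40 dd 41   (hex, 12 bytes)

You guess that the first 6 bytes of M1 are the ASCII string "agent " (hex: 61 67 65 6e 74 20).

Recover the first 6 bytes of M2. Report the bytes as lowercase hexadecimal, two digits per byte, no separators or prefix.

16aaafebcc34

First, C1 ⊕ C2 = (M1 ⊕ K) ⊕ (M2 ⊕ K) = M1 ⊕ M2, so the key drops out. Then M2 = (M1 ⊕ M2) ⊕ M1 over the first 6 bytes.
byte 0: (2f xor 58) xor 61 = 77 xor 61 = 16
byte 1: (96 xor 5b) xor 67 = cd xor 67 = aa
byte 2: (bc xor 76) xor 65 = ca xor 65 = af
byte 3: (be xor 3b) xor 6e = 85 xor 6e = eb
byte 4: (96 xor 2e) xor 74 = b8 xor 74 = cc
byte 5: (7c xor 68) xor 20 = 14 xor 20 = 34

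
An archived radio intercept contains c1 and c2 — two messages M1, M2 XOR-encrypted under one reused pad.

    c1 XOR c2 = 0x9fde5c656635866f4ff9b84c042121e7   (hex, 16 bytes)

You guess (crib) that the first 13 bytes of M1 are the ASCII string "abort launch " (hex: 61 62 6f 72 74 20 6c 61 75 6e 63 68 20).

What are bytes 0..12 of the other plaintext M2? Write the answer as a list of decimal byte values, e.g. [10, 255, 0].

[254, 188, 51, 23, 18, 21, 234, 14, 58, 151, 219, 36, 36]

Since c1 ⊕ c2 = M1 ⊕ M2, XORing with the guessed M1 bytes yields the corresponding M2 bytes: M2 = (c1 ⊕ c2) ⊕ M1.
10011111 ⊕ 01100001 = 11111110
11011110 ⊕ 01100010 = 10111100
01011100 ⊕ 01101111 = 00110011
01100101 ⊕ 01110010 = 00010111
01100110 ⊕ 01110100 = 00010010
00110101 ⊕ 00100000 = 00010101
10000110 ⊕ 01101100 = 11101010
01101111 ⊕ 01100001 = 00001110
01001111 ⊕ 01110101 = 00111010
11111001 ⊕ 01101110 = 10010111
10111000 ⊕ 01100011 = 11011011
01001100 ⊕ 01101000 = 00100100
00000100 ⊕ 00100000 = 00100100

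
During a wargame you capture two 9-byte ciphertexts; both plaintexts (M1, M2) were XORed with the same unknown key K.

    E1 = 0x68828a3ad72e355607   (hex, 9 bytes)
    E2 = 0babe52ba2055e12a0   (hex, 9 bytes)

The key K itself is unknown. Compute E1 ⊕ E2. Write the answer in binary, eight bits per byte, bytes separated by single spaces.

01100011 00101001 01101111 00010001 01110101 00101011 01101011 01000100 10100111

E1 ⊕ E2 = (M1 ⊕ K) ⊕ (M2 ⊕ K) = M1 ⊕ M2 — the shared key cancels under XOR.
byte 0: 01101000 ^ 00001011 = 01100011
byte 1: 10000010 ^ 10101011 = 00101001
byte 2: 10001010 ^ 11100101 = 01101111
byte 3: 00111010 ^ 00101011 = 00010001
byte 4: 11010111 ^ 10100010 = 01110101
byte 5: 00101110 ^ 00000101 = 00101011
byte 6: 00110101 ^ 01011110 = 01101011
byte 7: 01010110 ^ 00010010 = 01000100
byte 8: 00000111 ^ 10100000 = 10100111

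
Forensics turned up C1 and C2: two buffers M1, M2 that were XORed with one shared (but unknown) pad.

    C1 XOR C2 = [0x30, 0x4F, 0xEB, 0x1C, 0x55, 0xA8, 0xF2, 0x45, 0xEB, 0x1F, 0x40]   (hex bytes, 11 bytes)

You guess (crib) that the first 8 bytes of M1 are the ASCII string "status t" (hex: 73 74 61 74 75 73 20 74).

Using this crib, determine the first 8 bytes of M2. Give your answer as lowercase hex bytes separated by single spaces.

Since C1 ⊕ C2 = M1 ⊕ M2, XORing with the guessed M1 bytes yields the corresponding M2 bytes: M2 = (C1 ⊕ C2) ⊕ M1.
30 ⊕ 73 = 43
4f ⊕ 74 = 3b
eb ⊕ 61 = 8a
1c ⊕ 74 = 68
55 ⊕ 75 = 20
a8 ⊕ 73 = db
f2 ⊕ 20 = d2
45 ⊕ 74 = 31

43 3b 8a 68 20 db d2 31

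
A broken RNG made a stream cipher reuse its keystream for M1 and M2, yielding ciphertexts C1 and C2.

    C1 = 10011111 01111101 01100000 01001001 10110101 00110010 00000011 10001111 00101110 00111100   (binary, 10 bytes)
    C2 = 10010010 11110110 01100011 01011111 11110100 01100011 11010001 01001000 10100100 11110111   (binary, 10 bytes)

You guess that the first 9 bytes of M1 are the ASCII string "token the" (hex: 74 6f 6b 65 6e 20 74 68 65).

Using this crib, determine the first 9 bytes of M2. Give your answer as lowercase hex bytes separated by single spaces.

79 e4 68 73 2f 71 a6 af ef

First, C1 ⊕ C2 = (M1 ⊕ K) ⊕ (M2 ⊕ K) = M1 ⊕ M2, so the key drops out. Then M2 = (M1 ⊕ M2) ⊕ M1 over the first 9 bytes.
byte 0: (9f xor 92) xor 74 = 0d xor 74 = 79
byte 1: (7d xor f6) xor 6f = 8b xor 6f = e4
byte 2: (60 xor 63) xor 6b = 03 xor 6b = 68
byte 3: (49 xor 5f) xor 65 = 16 xor 65 = 73
byte 4: (b5 xor f4) xor 6e = 41 xor 6e = 2f
byte 5: (32 xor 63) xor 20 = 51 xor 20 = 71
byte 6: (03 xor d1) xor 74 = d2 xor 74 = a6
byte 7: (8f xor 48) xor 68 = c7 xor 68 = af
byte 8: (2e xor a4) xor 65 = 8a xor 65 = ef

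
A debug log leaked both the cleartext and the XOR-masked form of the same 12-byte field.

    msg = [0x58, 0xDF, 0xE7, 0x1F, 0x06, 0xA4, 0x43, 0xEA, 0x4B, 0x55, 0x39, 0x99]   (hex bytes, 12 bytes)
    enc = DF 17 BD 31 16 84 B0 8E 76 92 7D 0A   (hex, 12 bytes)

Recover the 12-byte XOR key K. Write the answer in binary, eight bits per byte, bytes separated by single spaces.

Since enc = msg ⊕ K, XORing both sides with msg gives K = msg ⊕ enc.
58 ^ df = 87
df ^ 17 = c8
e7 ^ bd = 5a
1f ^ 31 = 2e
06 ^ 16 = 10
a4 ^ 84 = 20
43 ^ b0 = f3
ea ^ 8e = 64
4b ^ 76 = 3d
55 ^ 92 = c7
39 ^ 7d = 44
99 ^ 0a = 93

10000111 11001000 01011010 00101110 00010000 00100000 11110011 01100100 00111101 11000111 01000100 10010011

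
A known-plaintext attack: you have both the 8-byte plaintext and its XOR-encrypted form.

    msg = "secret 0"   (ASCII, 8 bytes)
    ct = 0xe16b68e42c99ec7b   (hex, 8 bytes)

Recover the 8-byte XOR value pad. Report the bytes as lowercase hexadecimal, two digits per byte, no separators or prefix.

920e0b9649edcc4b

Since ct = msg ⊕ pad, XORing both sides with msg gives pad = msg ⊕ ct.
73 xor e1 = 92
65 xor 6b = 0e
63 xor 68 = 0b
72 xor e4 = 96
65 xor 2c = 49
74 xor 99 = ed
20 xor ec = cc
30 xor 7b = 4b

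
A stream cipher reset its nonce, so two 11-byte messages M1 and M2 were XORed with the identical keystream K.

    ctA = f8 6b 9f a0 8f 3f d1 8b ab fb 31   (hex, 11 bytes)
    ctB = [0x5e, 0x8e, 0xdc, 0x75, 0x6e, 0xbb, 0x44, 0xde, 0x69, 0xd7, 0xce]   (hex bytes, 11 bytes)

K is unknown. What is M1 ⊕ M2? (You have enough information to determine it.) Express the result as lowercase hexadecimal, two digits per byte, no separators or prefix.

ctA ⊕ ctB = (M1 ⊕ K) ⊕ (M2 ⊕ K) = M1 ⊕ M2 — the shared key cancels under XOR.
f8 XOR 5e = a6
6b XOR 8e = e5
9f XOR dc = 43
a0 XOR 75 = d5
8f XOR 6e = e1
3f XOR bb = 84
d1 XOR 44 = 95
8b XOR de = 55
ab XOR 69 = c2
fb XOR d7 = 2c
31 XOR ce = ff

a6e543d5e1849555c22cff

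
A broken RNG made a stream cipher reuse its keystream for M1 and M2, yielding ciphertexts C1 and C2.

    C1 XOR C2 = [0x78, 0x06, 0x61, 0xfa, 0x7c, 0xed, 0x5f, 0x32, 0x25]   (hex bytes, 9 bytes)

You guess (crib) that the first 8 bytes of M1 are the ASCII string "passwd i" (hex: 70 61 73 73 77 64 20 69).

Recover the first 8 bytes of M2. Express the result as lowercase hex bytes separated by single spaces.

Since C1 ⊕ C2 = M1 ⊕ M2, XORing with the guessed M1 bytes yields the corresponding M2 bytes: M2 = (C1 ⊕ C2) ⊕ M1.
120 XOR 112 =   8
  6 XOR  97 = 103
 97 XOR 115 =  18
250 XOR 115 = 137
124 XOR 119 =  11
237 XOR 100 = 137
 95 XOR  32 = 127
 50 XOR 105 =  91

08 67 12 89 0b 89 7f 5b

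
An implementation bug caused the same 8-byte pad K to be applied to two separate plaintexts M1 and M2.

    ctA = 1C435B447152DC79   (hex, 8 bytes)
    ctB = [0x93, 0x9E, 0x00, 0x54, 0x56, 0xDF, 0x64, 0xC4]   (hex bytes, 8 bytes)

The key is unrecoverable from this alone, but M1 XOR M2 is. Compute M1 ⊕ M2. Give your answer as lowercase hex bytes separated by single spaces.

8f dd 5b 10 27 8d b8 bd

ctA ⊕ ctB = (M1 ⊕ K) ⊕ (M2 ⊕ K) = M1 ⊕ M2 — the shared key cancels under XOR.
1c xor 93 = 8f
43 xor 9e = dd
5b xor 00 = 5b
44 xor 54 = 10
71 xor 56 = 27
52 xor df = 8d
dc xor 64 = b8
79 xor c4 = bd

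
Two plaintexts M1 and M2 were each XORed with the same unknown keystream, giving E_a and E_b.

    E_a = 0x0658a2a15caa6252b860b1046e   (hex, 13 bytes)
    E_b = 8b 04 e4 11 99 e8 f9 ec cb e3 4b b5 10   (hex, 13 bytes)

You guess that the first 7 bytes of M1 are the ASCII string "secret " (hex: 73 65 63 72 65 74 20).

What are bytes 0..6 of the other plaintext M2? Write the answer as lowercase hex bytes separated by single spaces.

fe 39 25 c2 a0 36 bb

First, E_a ⊕ E_b = (M1 ⊕ K) ⊕ (M2 ⊕ K) = M1 ⊕ M2, so the key drops out. Then M2 = (M1 ⊕ M2) ⊕ M1 over the first 7 bytes.
byte 0: (06 ^ 8b) ^ 73 = 8d ^ 73 = fe
byte 1: (58 ^ 04) ^ 65 = 5c ^ 65 = 39
byte 2: (a2 ^ e4) ^ 63 = 46 ^ 63 = 25
byte 3: (a1 ^ 11) ^ 72 = b0 ^ 72 = c2
byte 4: (5c ^ 99) ^ 65 = c5 ^ 65 = a0
byte 5: (aa ^ e8) ^ 74 = 42 ^ 74 = 36
byte 6: (62 ^ f9) ^ 20 = 9b ^ 20 = bb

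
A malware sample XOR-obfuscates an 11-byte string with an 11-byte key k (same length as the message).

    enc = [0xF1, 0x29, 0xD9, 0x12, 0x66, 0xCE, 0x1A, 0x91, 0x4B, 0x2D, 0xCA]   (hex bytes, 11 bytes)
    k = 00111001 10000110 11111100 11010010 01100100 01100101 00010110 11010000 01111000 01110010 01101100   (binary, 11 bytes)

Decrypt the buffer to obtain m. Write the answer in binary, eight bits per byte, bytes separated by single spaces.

XOR is its own inverse, so applying the key byte-wise gives the result directly.
241 XOR  57 = 200
 41 XOR 134 = 175
217 XOR 252 =  37
 18 XOR 210 = 192
102 XOR 100 =   2
206 XOR 101 = 171
 26 XOR  22 =  12
145 XOR 208 =  65
 75 XOR 120 =  51
 45 XOR 114 =  95
202 XOR 108 = 166

11001000 10101111 00100101 11000000 00000010 10101011 00001100 01000001 00110011 01011111 10100110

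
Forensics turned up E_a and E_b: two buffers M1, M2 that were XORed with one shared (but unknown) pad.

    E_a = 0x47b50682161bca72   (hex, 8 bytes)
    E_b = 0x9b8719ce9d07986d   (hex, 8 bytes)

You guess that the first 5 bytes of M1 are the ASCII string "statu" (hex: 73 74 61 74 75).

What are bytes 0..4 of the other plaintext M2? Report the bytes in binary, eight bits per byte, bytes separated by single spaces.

First, E_a ⊕ E_b = (M1 ⊕ K) ⊕ (M2 ⊕ K) = M1 ⊕ M2, so the key drops out. Then M2 = (M1 ⊕ M2) ⊕ M1 over the first 5 bytes.
byte 0: (47 XOR 9b) XOR 73 = dc XOR 73 = af
byte 1: (b5 XOR 87) XOR 74 = 32 XOR 74 = 46
byte 2: (06 XOR 19) XOR 61 = 1f XOR 61 = 7e
byte 3: (82 XOR ce) XOR 74 = 4c XOR 74 = 38
byte 4: (16 XOR 9d) XOR 75 = 8b XOR 75 = fe

10101111 01000110 01111110 00111000 11111110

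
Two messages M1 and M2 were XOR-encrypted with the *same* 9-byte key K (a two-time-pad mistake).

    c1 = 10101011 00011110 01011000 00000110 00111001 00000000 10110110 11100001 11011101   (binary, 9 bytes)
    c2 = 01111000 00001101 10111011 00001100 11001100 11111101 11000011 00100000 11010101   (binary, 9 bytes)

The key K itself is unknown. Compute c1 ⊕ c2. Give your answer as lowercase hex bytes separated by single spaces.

c1 ⊕ c2 = (M1 ⊕ K) ⊕ (M2 ⊕ K) = M1 ⊕ M2 — the shared key cancels under XOR.
10101011 ⊕ 01111000 = 11010011
00011110 ⊕ 00001101 = 00010011
01011000 ⊕ 10111011 = 11100011
00000110 ⊕ 00001100 = 00001010
00111001 ⊕ 11001100 = 11110101
00000000 ⊕ 11111101 = 11111101
10110110 ⊕ 11000011 = 01110101
11100001 ⊕ 00100000 = 11000001
11011101 ⊕ 11010101 = 00001000

d3 13 e3 0a f5 fd 75 c1 08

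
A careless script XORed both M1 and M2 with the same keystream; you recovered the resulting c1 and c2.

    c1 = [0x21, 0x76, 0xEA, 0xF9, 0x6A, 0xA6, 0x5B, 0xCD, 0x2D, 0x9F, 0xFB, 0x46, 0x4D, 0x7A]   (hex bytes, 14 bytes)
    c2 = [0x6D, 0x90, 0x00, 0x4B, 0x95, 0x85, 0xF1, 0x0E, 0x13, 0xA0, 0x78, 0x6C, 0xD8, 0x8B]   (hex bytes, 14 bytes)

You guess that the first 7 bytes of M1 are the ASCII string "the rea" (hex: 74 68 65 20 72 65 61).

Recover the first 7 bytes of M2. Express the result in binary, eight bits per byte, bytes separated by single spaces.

First, c1 ⊕ c2 = (M1 ⊕ K) ⊕ (M2 ⊕ K) = M1 ⊕ M2, so the key drops out. Then M2 = (M1 ⊕ M2) ⊕ M1 over the first 7 bytes.
byte 0: (21 xor 6d) xor 74 = 4c xor 74 = 38
byte 1: (76 xor 90) xor 68 = e6 xor 68 = 8e
byte 2: (ea xor 00) xor 65 = ea xor 65 = 8f
byte 3: (f9 xor 4b) xor 20 = b2 xor 20 = 92
byte 4: (6a xor 95) xor 72 = ff xor 72 = 8d
byte 5: (a6 xor 85) xor 65 = 23 xor 65 = 46
byte 6: (5b xor f1) xor 61 = aa xor 61 = cb

00111000 10001110 10001111 10010010 10001101 01000110 11001011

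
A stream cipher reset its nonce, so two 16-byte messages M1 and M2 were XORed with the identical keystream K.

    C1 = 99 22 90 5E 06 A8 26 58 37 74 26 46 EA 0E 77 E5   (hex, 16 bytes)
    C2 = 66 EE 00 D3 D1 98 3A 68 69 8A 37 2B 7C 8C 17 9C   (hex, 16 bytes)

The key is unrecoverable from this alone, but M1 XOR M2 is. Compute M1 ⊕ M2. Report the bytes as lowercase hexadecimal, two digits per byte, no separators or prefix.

C1 ⊕ C2 = (M1 ⊕ K) ⊕ (M2 ⊕ K) = M1 ⊕ M2 — the shared key cancels under XOR.
99 ⊕ 66 = ff
22 ⊕ ee = cc
90 ⊕ 00 = 90
5e ⊕ d3 = 8d
06 ⊕ d1 = d7
a8 ⊕ 98 = 30
26 ⊕ 3a = 1c
58 ⊕ 68 = 30
37 ⊕ 69 = 5e
74 ⊕ 8a = fe
26 ⊕ 37 = 11
46 ⊕ 2b = 6d
ea ⊕ 7c = 96
0e ⊕ 8c = 82
77 ⊕ 17 = 60
e5 ⊕ 9c = 79

ffcc908dd7301c305efe116d96826079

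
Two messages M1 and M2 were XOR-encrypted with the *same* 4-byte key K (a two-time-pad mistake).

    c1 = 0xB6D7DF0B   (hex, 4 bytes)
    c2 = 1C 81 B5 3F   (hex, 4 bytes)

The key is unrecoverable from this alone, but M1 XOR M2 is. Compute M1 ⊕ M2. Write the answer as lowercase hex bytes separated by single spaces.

c1 ⊕ c2 = (M1 ⊕ K) ⊕ (M2 ⊕ K) = M1 ⊕ M2 — the shared key cancels under XOR.
182 XOR  28 = 170
215 XOR 129 =  86
223 XOR 181 = 106
 11 XOR  63 =  52

aa 56 6a 34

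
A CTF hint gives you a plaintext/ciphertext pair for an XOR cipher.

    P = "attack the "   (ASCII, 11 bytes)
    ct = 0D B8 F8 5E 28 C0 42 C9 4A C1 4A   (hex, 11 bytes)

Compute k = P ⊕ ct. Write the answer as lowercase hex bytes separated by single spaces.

6c cc 8c 3f 4b ab 62 bd 22 a4 6a

Since ct = P ⊕ k, XORing both sides with P gives k = P ⊕ ct.
61 xor 0d = 6c
74 xor b8 = cc
74 xor f8 = 8c
61 xor 5e = 3f
63 xor 28 = 4b
6b xor c0 = ab
20 xor 42 = 62
74 xor c9 = bd
68 xor 4a = 22
65 xor c1 = a4
20 xor 4a = 6a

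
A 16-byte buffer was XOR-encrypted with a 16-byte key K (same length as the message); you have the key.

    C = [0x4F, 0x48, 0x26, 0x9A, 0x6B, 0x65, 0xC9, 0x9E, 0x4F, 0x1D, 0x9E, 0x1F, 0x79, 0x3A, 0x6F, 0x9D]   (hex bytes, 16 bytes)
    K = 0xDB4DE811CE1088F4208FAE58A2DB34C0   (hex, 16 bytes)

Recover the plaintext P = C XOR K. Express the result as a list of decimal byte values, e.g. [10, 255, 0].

[148, 5, 206, 139, 165, 117, 65, 106, 111, 146, 48, 71, 219, 225, 91, 93]

XOR is its own inverse, so applying the key byte-wise gives the result directly.
4f XOR db = 94
48 XOR 4d = 05
26 XOR e8 = ce
9a XOR 11 = 8b
6b XOR ce = a5
65 XOR 10 = 75
c9 XOR 88 = 41
9e XOR f4 = 6a
4f XOR 20 = 6f
1d XOR 8f = 92
9e XOR ae = 30
1f XOR 58 = 47
79 XOR a2 = db
3a XOR db = e1
6f XOR 34 = 5b
9d XOR c0 = 5d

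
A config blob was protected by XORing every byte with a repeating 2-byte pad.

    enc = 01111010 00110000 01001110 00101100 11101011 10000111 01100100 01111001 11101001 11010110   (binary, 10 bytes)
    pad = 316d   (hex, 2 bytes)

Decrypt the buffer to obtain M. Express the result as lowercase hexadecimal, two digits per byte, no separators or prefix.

The 2-byte key repeats, so the effective keystream is 31 6d 31 6d 31 6d 31 6d 31 6d.
byte 0: 7a ^ 31 = 4b
byte 1: 30 ^ 6d = 5d
byte 2: 4e ^ 31 = 7f
byte 3: 2c ^ 6d = 41
byte 4: eb ^ 31 = da
byte 5: 87 ^ 6d = ea
byte 6: 64 ^ 31 = 55
byte 7: 79 ^ 6d = 14
byte 8: e9 ^ 31 = d8
byte 9: d6 ^ 6d = bb

4b5d7f41daea5514d8bb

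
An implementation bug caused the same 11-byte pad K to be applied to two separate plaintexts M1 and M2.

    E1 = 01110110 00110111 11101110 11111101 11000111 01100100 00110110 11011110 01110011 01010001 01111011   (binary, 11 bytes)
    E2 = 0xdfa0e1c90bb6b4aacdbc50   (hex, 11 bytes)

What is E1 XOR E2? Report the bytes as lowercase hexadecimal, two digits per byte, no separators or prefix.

a9970f34ccd28274beed2b

E1 ⊕ E2 = (M1 ⊕ K) ⊕ (M2 ⊕ K) = M1 ⊕ M2 — the shared key cancels under XOR.
76 XOR df = a9
37 XOR a0 = 97
ee XOR e1 = 0f
fd XOR c9 = 34
c7 XOR 0b = cc
64 XOR b6 = d2
36 XOR b4 = 82
de XOR aa = 74
73 XOR cd = be
51 XOR bc = ed
7b XOR 50 = 2b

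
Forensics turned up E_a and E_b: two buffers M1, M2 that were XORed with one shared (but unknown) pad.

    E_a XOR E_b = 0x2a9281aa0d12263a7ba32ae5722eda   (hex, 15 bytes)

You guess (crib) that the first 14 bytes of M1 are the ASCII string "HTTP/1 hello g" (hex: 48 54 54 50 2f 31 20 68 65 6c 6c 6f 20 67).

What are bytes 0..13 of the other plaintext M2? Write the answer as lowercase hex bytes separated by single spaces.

62 c6 d5 fa 22 23 06 52 1e cf 46 8a 52 49

Since E_a ⊕ E_b = M1 ⊕ M2, XORing with the guessed M1 bytes yields the corresponding M2 bytes: M2 = (E_a ⊕ E_b) ⊕ M1.
 42 ^  72 =  98
146 ^  84 = 198
129 ^  84 = 213
170 ^  80 = 250
 13 ^  47 =  34
 18 ^  49 =  35
 38 ^  32 =   6
 58 ^ 104 =  82
123 ^ 101 =  30
163 ^ 108 = 207
 42 ^ 108 =  70
229 ^ 111 = 138
114 ^  32 =  82
 46 ^ 103 =  73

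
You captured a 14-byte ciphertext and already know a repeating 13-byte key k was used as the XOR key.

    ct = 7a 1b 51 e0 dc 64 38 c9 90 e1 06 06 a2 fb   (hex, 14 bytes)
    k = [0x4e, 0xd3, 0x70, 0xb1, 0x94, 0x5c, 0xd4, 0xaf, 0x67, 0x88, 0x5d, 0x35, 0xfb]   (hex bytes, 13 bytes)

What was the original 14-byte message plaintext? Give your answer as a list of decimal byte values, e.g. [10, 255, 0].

[52, 200, 33, 81, 72, 56, 236, 102, 247, 105, 91, 51, 89, 181]

The 13-byte key repeats, so the effective keystream is 4e d3 70 b1 94 5c d4 af 67 88 5d 35 fb 4e.
byte 0: 7a XOR 4e = 34
byte 1: 1b XOR d3 = c8
byte 2: 51 XOR 70 = 21
byte 3: e0 XOR b1 = 51
byte 4: dc XOR 94 = 48
byte 5: 64 XOR 5c = 38
byte 6: 38 XOR d4 = ec
byte 7: c9 XOR af = 66
byte 8: 90 XOR 67 = f7
byte 9: e1 XOR 88 = 69
byte 10: 06 XOR 5d = 5b
byte 11: 06 XOR 35 = 33
byte 12: a2 XOR fb = 59
byte 13: fb XOR 4e = b5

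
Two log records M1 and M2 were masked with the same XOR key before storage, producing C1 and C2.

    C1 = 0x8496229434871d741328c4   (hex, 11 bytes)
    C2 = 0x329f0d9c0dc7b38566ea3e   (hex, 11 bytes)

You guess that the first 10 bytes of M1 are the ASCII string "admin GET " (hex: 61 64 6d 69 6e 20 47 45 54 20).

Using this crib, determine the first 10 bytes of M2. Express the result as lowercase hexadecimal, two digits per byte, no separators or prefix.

d76d42615760e9b421e2

First, C1 ⊕ C2 = (M1 ⊕ K) ⊕ (M2 ⊕ K) = M1 ⊕ M2, so the key drops out. Then M2 = (M1 ⊕ M2) ⊕ M1 over the first 10 bytes.
byte 0: (84 xor 32) xor 61 = b6 xor 61 = d7
byte 1: (96 xor 9f) xor 64 = 09 xor 64 = 6d
byte 2: (22 xor 0d) xor 6d = 2f xor 6d = 42
byte 3: (94 xor 9c) xor 69 = 08 xor 69 = 61
byte 4: (34 xor 0d) xor 6e = 39 xor 6e = 57
byte 5: (87 xor c7) xor 20 = 40 xor 20 = 60
byte 6: (1d xor b3) xor 47 = ae xor 47 = e9
byte 7: (74 xor 85) xor 45 = f1 xor 45 = b4
byte 8: (13 xor 66) xor 54 = 75 xor 54 = 21
byte 9: (28 xor ea) xor 20 = c2 xor 20 = e2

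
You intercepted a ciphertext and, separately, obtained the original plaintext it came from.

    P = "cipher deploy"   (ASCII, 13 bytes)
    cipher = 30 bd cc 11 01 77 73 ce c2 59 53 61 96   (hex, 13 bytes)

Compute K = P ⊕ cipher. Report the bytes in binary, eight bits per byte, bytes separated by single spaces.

01010011 11010100 10111100 01111001 01100100 00000101 01010011 10101010 10100111 00101001 00111111 00001110 11101111

Since cipher = P ⊕ K, XORing both sides with P gives K = P ⊕ cipher.
63 ⊕ 30 = 53
69 ⊕ bd = d4
70 ⊕ cc = bc
68 ⊕ 11 = 79
65 ⊕ 01 = 64
72 ⊕ 77 = 05
20 ⊕ 73 = 53
64 ⊕ ce = aa
65 ⊕ c2 = a7
70 ⊕ 59 = 29
6c ⊕ 53 = 3f
6f ⊕ 61 = 0e
79 ⊕ 96 = ef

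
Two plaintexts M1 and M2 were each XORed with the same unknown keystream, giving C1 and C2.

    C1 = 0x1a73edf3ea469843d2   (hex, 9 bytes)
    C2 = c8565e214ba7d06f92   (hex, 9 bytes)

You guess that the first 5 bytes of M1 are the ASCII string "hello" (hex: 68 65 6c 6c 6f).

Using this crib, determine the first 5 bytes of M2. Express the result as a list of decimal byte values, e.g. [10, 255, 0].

First, C1 ⊕ C2 = (M1 ⊕ K) ⊕ (M2 ⊕ K) = M1 ⊕ M2, so the key drops out. Then M2 = (M1 ⊕ M2) ⊕ M1 over the first 5 bytes.
byte 0: (1a ^ c8) ^ 68 = d2 ^ 68 = ba
byte 1: (73 ^ 56) ^ 65 = 25 ^ 65 = 40
byte 2: (ed ^ 5e) ^ 6c = b3 ^ 6c = df
byte 3: (f3 ^ 21) ^ 6c = d2 ^ 6c = be
byte 4: (ea ^ 4b) ^ 6f = a1 ^ 6f = ce

[186, 64, 223, 190, 206]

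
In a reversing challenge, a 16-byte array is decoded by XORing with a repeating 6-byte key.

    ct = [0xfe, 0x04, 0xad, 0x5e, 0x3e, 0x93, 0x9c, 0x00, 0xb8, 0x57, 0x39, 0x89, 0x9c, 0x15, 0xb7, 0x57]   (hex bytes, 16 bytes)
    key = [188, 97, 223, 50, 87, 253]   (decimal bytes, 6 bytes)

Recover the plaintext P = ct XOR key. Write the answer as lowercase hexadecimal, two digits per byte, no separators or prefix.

The 6-byte key repeats, so the effective keystream is bc 61 df 32 57 fd bc 61 df 32 57 fd bc 61 df 32.
byte 0: fe ⊕ bc = 42
byte 1: 04 ⊕ 61 = 65
byte 2: ad ⊕ df = 72
byte 3: 5e ⊕ 32 = 6c
byte 4: 3e ⊕ 57 = 69
byte 5: 93 ⊕ fd = 6e
byte 6: 9c ⊕ bc = 20
byte 7: 00 ⊕ 61 = 61
byte 8: b8 ⊕ df = 67
byte 9: 57 ⊕ 32 = 65
byte 10: 39 ⊕ 57 = 6e
byte 11: 89 ⊕ fd = 74
byte 12: 9c ⊕ bc = 20
byte 13: 15 ⊕ 61 = 74
byte 14: b7 ⊕ df = 68
byte 15: 57 ⊕ 32 = 65

4265726c696e206167656e7420746865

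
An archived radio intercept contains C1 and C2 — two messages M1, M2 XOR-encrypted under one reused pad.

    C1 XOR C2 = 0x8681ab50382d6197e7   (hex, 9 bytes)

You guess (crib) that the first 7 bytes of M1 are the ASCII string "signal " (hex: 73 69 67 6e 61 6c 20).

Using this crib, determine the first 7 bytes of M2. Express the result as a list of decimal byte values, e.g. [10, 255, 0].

Since C1 ⊕ C2 = M1 ⊕ M2, XORing with the guessed M1 bytes yields the corresponding M2 bytes: M2 = (C1 ⊕ C2) ⊕ M1.
86 ⊕ 73 = f5
81 ⊕ 69 = e8
ab ⊕ 67 = cc
50 ⊕ 6e = 3e
38 ⊕ 61 = 59
2d ⊕ 6c = 41
61 ⊕ 20 = 41

[245, 232, 204, 62, 89, 65, 65]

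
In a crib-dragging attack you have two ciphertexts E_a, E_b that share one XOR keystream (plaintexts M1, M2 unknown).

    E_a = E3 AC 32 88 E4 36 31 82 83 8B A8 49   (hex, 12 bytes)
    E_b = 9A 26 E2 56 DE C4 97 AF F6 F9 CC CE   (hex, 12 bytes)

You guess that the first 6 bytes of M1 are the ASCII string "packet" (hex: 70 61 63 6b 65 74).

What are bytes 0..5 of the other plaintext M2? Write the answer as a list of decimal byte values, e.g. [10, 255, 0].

[9, 235, 179, 181, 95, 134]

First, E_a ⊕ E_b = (M1 ⊕ K) ⊕ (M2 ⊕ K) = M1 ⊕ M2, so the key drops out. Then M2 = (M1 ⊕ M2) ⊕ M1 over the first 6 bytes.
byte 0: (e3 XOR 9a) XOR 70 = 79 XOR 70 = 09
byte 1: (ac XOR 26) XOR 61 = 8a XOR 61 = eb
byte 2: (32 XOR e2) XOR 63 = d0 XOR 63 = b3
byte 3: (88 XOR 56) XOR 6b = de XOR 6b = b5
byte 4: (e4 XOR de) XOR 65 = 3a XOR 65 = 5f
byte 5: (36 XOR c4) XOR 74 = f2 XOR 74 = 86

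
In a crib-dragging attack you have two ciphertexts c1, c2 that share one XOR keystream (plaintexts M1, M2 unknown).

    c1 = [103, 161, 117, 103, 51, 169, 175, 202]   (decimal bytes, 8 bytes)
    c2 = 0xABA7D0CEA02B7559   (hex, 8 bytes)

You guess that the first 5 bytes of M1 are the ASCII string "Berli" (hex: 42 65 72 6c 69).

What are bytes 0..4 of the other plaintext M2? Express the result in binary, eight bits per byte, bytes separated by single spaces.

First, c1 ⊕ c2 = (M1 ⊕ K) ⊕ (M2 ⊕ K) = M1 ⊕ M2, so the key drops out. Then M2 = (M1 ⊕ M2) ⊕ M1 over the first 5 bytes.
byte 0: (67 xor ab) xor 42 = cc xor 42 = 8e
byte 1: (a1 xor a7) xor 65 = 06 xor 65 = 63
byte 2: (75 xor d0) xor 72 = a5 xor 72 = d7
byte 3: (67 xor ce) xor 6c = a9 xor 6c = c5
byte 4: (33 xor a0) xor 69 = 93 xor 69 = fa

10001110 01100011 11010111 11000101 11111010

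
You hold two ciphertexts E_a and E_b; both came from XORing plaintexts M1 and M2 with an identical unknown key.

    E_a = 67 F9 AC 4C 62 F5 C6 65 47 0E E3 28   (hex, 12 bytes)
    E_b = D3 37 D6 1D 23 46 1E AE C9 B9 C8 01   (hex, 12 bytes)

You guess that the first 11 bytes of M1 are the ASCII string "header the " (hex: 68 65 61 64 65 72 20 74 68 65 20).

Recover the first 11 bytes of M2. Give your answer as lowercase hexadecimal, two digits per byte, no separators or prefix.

First, E_a ⊕ E_b = (M1 ⊕ K) ⊕ (M2 ⊕ K) = M1 ⊕ M2, so the key drops out. Then M2 = (M1 ⊕ M2) ⊕ M1 over the first 11 bytes.
byte 0: (67 ^ d3) ^ 68 = b4 ^ 68 = dc
byte 1: (f9 ^ 37) ^ 65 = ce ^ 65 = ab
byte 2: (ac ^ d6) ^ 61 = 7a ^ 61 = 1b
byte 3: (4c ^ 1d) ^ 64 = 51 ^ 64 = 35
byte 4: (62 ^ 23) ^ 65 = 41 ^ 65 = 24
byte 5: (f5 ^ 46) ^ 72 = b3 ^ 72 = c1
byte 6: (c6 ^ 1e) ^ 20 = d8 ^ 20 = f8
byte 7: (65 ^ ae) ^ 74 = cb ^ 74 = bf
byte 8: (47 ^ c9) ^ 68 = 8e ^ 68 = e6
byte 9: (0e ^ b9) ^ 65 = b7 ^ 65 = d2
byte 10: (e3 ^ c8) ^ 20 = 2b ^ 20 = 0b

dcab1b3524c1f8bfe6d20b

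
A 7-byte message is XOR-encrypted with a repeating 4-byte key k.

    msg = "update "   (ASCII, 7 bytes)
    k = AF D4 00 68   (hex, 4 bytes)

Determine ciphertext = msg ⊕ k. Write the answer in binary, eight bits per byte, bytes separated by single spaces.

The 4-byte key repeats, so the effective keystream is af d4 00 68 af d4 00.
byte 0: 75 XOR af = da
byte 1: 70 XOR d4 = a4
byte 2: 64 XOR 00 = 64
byte 3: 61 XOR 68 = 09
byte 4: 74 XOR af = db
byte 5: 65 XOR d4 = b1
byte 6: 20 XOR 00 = 20

11011010 10100100 01100100 00001001 11011011 10110001 00100000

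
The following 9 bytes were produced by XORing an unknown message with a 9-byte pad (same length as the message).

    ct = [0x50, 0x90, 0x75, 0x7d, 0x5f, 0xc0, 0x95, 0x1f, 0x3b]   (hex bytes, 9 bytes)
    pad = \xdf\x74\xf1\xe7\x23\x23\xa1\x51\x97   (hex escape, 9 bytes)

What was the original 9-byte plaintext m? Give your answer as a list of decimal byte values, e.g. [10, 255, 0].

[143, 228, 132, 154, 124, 227, 52, 78, 172]

XOR is its own inverse, so applying the key byte-wise gives the result directly.
byte 0: 50 xor df = 8f
byte 1: 90 xor 74 = e4
byte 2: 75 xor f1 = 84
byte 3: 7d xor e7 = 9a
byte 4: 5f xor 23 = 7c
byte 5: c0 xor 23 = e3
byte 6: 95 xor a1 = 34
byte 7: 1f xor 51 = 4e
byte 8: 3b xor 97 = ac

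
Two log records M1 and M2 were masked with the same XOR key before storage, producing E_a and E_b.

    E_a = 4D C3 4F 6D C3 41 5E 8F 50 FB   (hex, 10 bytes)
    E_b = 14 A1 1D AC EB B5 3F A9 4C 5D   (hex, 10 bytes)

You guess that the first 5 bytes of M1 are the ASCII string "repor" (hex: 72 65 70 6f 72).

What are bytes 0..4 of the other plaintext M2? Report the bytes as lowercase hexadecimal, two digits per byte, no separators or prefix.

First, E_a ⊕ E_b = (M1 ⊕ K) ⊕ (M2 ⊕ K) = M1 ⊕ M2, so the key drops out. Then M2 = (M1 ⊕ M2) ⊕ M1 over the first 5 bytes.
byte 0: (4d xor 14) xor 72 = 59 xor 72 = 2b
byte 1: (c3 xor a1) xor 65 = 62 xor 65 = 07
byte 2: (4f xor 1d) xor 70 = 52 xor 70 = 22
byte 3: (6d xor ac) xor 6f = c1 xor 6f = ae
byte 4: (c3 xor eb) xor 72 = 28 xor 72 = 5a

2b0722ae5a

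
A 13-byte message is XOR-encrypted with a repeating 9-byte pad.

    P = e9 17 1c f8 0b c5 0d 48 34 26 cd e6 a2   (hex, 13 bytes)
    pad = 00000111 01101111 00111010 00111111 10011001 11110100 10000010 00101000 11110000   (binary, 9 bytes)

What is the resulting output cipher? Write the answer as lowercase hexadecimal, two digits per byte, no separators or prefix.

The 9-byte key repeats, so the effective keystream is 07 6f 3a 3f 99 f4 82 28 f0 07 6f 3a 3f.
byte 0: 11101001 ^ 00000111 = 11101110
byte 1: 00010111 ^ 01101111 = 01111000
byte 2: 00011100 ^ 00111010 = 00100110
byte 3: 11111000 ^ 00111111 = 11000111
byte 4: 00001011 ^ 10011001 = 10010010
byte 5: 11000101 ^ 11110100 = 00110001
byte 6: 00001101 ^ 10000010 = 10001111
byte 7: 01001000 ^ 00101000 = 01100000
byte 8: 00110100 ^ 11110000 = 11000100
byte 9: 00100110 ^ 00000111 = 00100001
byte 10: 11001101 ^ 01101111 = 10100010
byte 11: 11100110 ^ 00111010 = 11011100
byte 12: 10100010 ^ 00111111 = 10011101

ee7826c792318f60c421a2dc9d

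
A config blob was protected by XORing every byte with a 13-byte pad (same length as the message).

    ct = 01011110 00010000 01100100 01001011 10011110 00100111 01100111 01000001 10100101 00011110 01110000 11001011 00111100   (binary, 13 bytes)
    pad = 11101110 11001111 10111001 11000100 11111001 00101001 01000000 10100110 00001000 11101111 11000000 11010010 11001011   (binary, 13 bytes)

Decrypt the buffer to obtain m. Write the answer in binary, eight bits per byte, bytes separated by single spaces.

10110000 11011111 11011101 10001111 01100111 00001110 00100111 11100111 10101101 11110001 10110000 00011001 11110111

01011110 XOR 11101110 = 10110000
00010000 XOR 11001111 = 11011111
01100100 XOR 10111001 = 11011101
01001011 XOR 11000100 = 10001111
10011110 XOR 11111001 = 01100111
00100111 XOR 00101001 = 00001110
01100111 XOR 01000000 = 00100111
01000001 XOR 10100110 = 11100111
10100101 XOR 00001000 = 10101101
00011110 XOR 11101111 = 11110001
01110000 XOR 11000000 = 10110000
11001011 XOR 11010010 = 00011001
00111100 XOR 11001011 = 11110111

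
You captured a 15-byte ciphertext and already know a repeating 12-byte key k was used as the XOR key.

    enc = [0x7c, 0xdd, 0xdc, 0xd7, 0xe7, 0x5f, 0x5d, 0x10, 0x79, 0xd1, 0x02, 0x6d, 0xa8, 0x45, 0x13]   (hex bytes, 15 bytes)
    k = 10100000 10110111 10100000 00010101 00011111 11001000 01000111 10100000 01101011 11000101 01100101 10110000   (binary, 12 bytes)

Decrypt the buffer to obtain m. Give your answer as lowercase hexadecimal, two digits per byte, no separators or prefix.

The 12-byte key repeats, so the effective keystream is a0 b7 a0 15 1f c8 47 a0 6b c5 65 b0 a0 b7 a0.
byte 0: 7c XOR a0 = dc
byte 1: dd XOR b7 = 6a
byte 2: dc XOR a0 = 7c
byte 3: d7 XOR 15 = c2
byte 4: e7 XOR 1f = f8
byte 5: 5f XOR c8 = 97
byte 6: 5d XOR 47 = 1a
byte 7: 10 XOR a0 = b0
byte 8: 79 XOR 6b = 12
byte 9: d1 XOR c5 = 14
byte 10: 02 XOR 65 = 67
byte 11: 6d XOR b0 = dd
byte 12: a8 XOR a0 = 08
byte 13: 45 XOR b7 = f2
byte 14: 13 XOR a0 = b3

dc6a7cc2f8971ab0121467dd08f2b3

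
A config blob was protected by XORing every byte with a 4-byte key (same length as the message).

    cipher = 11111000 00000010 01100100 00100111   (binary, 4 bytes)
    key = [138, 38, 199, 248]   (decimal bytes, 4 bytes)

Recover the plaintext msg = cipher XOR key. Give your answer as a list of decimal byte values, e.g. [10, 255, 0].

byte 0: 248 ^ 138 = 114
byte 1:   2 ^  38 =  36
byte 2: 100 ^ 199 = 163
byte 3:  39 ^ 248 = 223

[114, 36, 163, 223]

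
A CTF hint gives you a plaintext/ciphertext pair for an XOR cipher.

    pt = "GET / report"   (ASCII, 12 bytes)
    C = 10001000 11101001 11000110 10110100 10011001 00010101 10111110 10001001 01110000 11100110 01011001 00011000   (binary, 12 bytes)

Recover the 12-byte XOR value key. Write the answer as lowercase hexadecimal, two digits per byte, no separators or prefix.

cfac9294b635ccec00892b6c

Since C = pt ⊕ key, XORing both sides with pt gives key = pt ⊕ C.
 71 ⊕ 136 = 207
 69 ⊕ 233 = 172
 84 ⊕ 198 = 146
 32 ⊕ 180 = 148
 47 ⊕ 153 = 182
 32 ⊕  21 =  53
114 ⊕ 190 = 204
101 ⊕ 137 = 236
112 ⊕ 112 =   0
111 ⊕ 230 = 137
114 ⊕  89 =  43
116 ⊕  24 = 108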